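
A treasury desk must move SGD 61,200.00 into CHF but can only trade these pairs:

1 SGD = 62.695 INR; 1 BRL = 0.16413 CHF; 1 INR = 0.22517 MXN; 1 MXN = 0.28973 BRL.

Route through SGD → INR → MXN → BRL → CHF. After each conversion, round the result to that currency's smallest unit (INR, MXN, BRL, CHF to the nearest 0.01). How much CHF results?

SGD 61,200.00 × 62.695 = INR 3,836,934.00
INR 3,836,934.00 × 0.22517 = MXN 863,962.43
MXN 863,962.43 × 0.28973 = BRL 250,315.83
BRL 250,315.83 × 0.16413 = CHF 41,084.34

CHF 41,084.34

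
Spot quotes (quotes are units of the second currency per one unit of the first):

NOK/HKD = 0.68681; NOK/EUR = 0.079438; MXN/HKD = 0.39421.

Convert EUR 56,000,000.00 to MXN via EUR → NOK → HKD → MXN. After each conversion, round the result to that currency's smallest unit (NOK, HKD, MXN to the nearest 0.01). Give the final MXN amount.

EUR 56,000,000.00 ÷ 0.079438 = NOK 704,952,289.84
NOK 704,952,289.84 × 0.68681 = HKD 484,168,282.19
HKD 484,168,282.19 ÷ 0.39421 = MXN 1,228,198,884.33

MXN 1,228,198,884.33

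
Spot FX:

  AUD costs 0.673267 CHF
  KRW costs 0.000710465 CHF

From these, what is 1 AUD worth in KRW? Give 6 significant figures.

AUD/KRW = 947.643

1 AUD × 0.673267 = 0.673267 CHF
0.673267 CHF ÷ 0.000710465 = 947.643 KRW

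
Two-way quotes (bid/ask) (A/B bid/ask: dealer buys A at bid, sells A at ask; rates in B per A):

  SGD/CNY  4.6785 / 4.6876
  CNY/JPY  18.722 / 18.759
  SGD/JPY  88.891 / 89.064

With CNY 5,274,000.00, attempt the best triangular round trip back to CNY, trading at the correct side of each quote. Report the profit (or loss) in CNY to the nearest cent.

Best loop CNY → SGD → JPY → CNY:
CNY 5,274,000.00 ÷ 4.6876 (buy SGD at ask) = SGD 1,125,096.00
SGD 1,125,096.00 × 88.891 (sell SGD at bid) = JPY 100,010,908
JPY 100,010,908 ÷ 18.759 (buy CNY at ask) = CNY 5,331,356.06

Net profit: CNY 57,356.06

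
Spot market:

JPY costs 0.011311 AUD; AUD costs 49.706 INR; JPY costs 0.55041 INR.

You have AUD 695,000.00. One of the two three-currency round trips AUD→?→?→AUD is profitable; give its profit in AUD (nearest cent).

Profit: AUD 14,918.19

Profitable loop is AUD → INR → JPY → AUD:
AUD 695,000.00 × 49.706 = INR 34,545,670.00
INR 34,545,670.00 ÷ 0.55041 = JPY 62,763,522
JPY 62,763,522 × 0.011311 = AUD 709,918.19
Profit = AUD 709,918.19 − AUD 695,000.00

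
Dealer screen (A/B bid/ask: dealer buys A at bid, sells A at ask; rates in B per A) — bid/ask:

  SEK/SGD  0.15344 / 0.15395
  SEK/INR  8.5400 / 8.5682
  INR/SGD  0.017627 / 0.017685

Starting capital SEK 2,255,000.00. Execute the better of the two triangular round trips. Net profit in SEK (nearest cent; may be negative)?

Best loop SEK → SGD → INR → SEK:
SEK 2,255,000.00 × 0.15344 (sell SEK at bid) = SGD 346,007.20
SGD 346,007.20 ÷ 0.017685 (buy INR at ask) = INR 19,565,009.90
INR 19,565,009.90 ÷ 8.5682 (buy SEK at ask) = SEK 2,283,444.59

Net profit: SEK 28,444.59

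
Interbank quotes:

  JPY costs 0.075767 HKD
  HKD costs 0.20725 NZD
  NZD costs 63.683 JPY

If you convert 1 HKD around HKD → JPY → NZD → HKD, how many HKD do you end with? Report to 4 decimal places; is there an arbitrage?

Around HKD → JPY → NZD → HKD: 1 ÷ 0.075767 ÷ 63.683 ÷ 0.20725 = 1.000004
Product ≈ 1 (deviation 0.000%, within rounding noise).

1.0000 (no arbitrage)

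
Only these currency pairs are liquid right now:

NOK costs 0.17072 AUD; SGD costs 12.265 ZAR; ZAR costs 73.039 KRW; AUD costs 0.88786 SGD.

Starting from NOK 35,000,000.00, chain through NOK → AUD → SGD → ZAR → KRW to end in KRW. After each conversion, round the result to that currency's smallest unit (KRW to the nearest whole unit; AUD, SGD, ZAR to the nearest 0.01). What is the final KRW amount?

KRW 4,752,469,166

NOK 35,000,000.00 × 0.17072 = AUD 5,975,200.00
AUD 5,975,200.00 × 0.88786 = SGD 5,305,141.07
SGD 5,305,141.07 × 12.265 = ZAR 65,067,555.22
ZAR 65,067,555.22 × 73.039 = KRW 4,752,469,166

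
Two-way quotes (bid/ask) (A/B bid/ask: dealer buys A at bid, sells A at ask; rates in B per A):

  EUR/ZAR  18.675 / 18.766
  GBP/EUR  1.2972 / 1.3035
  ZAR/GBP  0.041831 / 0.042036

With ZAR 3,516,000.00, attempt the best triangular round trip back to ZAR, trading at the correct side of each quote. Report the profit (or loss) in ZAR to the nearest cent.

Best loop ZAR → GBP → EUR → ZAR:
ZAR 3,516,000.00 × 0.041831 (sell ZAR at bid) = GBP 147,077.80
GBP 147,077.80 × 1.2972 (sell GBP at bid) = EUR 190,789.32
EUR 190,789.32 × 18.675 (sell EUR at bid) = ZAR 3,562,990.49

Net profit: ZAR 46,990.49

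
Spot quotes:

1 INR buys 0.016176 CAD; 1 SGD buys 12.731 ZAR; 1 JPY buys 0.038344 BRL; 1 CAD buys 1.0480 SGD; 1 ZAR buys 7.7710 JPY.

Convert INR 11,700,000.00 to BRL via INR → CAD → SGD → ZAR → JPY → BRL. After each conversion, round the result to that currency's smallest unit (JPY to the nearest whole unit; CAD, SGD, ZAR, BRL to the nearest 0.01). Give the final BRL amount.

INR 11,700,000.00 × 0.016176 = CAD 189,259.20
CAD 189,259.20 × 1.0480 = SGD 198,343.64
SGD 198,343.64 × 12.731 = ZAR 2,525,112.88
ZAR 2,525,112.88 × 7.7710 = JPY 19,622,652
JPY 19,622,652 × 0.038344 = BRL 752,410.97

BRL 752,410.97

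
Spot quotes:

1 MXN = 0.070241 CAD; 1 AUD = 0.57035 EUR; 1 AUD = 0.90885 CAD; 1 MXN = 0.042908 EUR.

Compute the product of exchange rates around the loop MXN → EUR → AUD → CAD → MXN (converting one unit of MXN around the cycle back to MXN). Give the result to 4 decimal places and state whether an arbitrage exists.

0.9734 (arbitrage exists)

Around MXN → EUR → AUD → CAD → MXN: 1 × 0.042908 ÷ 0.57035 × 0.90885 ÷ 0.070241 = 0.973416
Product < 1; profitable direction is MXN → CAD → AUD → EUR → MXN.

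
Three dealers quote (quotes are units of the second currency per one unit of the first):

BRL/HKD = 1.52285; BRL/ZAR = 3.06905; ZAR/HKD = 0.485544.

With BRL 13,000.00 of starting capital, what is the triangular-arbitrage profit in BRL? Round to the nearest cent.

Profit: BRL 285.19

Profitable loop is BRL → HKD → ZAR → BRL:
BRL 13,000.00 × 1.52285 = HKD 19,797.05
HKD 19,797.05 ÷ 0.485544 = ZAR 40,772.93
ZAR 40,772.93 ÷ 3.06905 = BRL 13,285.19
Profit = BRL 13,285.19 − BRL 13,000.00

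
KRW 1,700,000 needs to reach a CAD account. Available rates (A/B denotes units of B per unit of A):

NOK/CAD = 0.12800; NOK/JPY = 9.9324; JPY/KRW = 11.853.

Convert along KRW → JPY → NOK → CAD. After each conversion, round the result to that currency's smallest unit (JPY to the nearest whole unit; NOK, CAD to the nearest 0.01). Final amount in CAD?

CAD 1,848.32

KRW 1,700,000 ÷ 11.853 = JPY 143,424
JPY 143,424 ÷ 9.9324 = NOK 14,440.01
NOK 14,440.01 × 0.12800 = CAD 1,848.32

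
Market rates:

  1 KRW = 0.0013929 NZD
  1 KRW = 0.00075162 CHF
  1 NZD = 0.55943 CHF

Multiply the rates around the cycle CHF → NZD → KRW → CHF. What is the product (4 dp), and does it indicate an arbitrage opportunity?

Around CHF → NZD → KRW → CHF: 1 ÷ 0.55943 ÷ 0.0013929 × 0.00075162 = 0.964568
Product < 1; profitable direction is CHF → KRW → NZD → CHF.

0.9646 (arbitrage exists)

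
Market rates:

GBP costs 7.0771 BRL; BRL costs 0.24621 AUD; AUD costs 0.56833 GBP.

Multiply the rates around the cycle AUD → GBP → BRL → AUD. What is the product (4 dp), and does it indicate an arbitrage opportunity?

Around AUD → GBP → BRL → AUD: 1 × 0.56833 × 7.0771 × 0.24621 = 0.990288
Product < 1; profitable direction is AUD → BRL → GBP → AUD.

0.9903 (arbitrage exists)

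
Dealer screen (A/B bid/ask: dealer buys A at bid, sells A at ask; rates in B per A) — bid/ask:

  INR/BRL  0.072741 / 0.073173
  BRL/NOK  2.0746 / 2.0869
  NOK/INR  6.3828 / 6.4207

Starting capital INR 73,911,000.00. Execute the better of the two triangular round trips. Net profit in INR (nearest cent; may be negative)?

Net profit: INR 1,472,135.88

Best loop INR → NOK → BRL → INR:
INR 73,911,000.00 ÷ 6.4207 (buy NOK at ask) = NOK 11,511,361.69
NOK 11,511,361.69 ÷ 2.0869 (buy BRL at ask) = BRL 5,516,010.20
BRL 5,516,010.20 ÷ 0.073173 (buy INR at ask) = INR 75,383,135.88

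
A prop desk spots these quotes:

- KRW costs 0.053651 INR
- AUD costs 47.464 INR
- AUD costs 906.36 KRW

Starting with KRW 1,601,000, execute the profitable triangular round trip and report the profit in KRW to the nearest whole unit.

Profit: KRW 39,233

Profitable loop is KRW → INR → AUD → KRW:
KRW 1,601,000 × 0.053651 = INR 85,895.25
INR 85,895.25 ÷ 47.464 = AUD 1,809.69
AUD 1,809.69 × 906.36 = KRW 1,640,233
Profit = KRW 1,640,233 − KRW 1,601,000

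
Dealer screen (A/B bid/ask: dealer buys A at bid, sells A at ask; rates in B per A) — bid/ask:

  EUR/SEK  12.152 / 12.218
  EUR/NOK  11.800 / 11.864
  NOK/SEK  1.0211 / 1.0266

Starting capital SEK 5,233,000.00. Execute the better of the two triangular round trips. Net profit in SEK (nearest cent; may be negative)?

Best loop SEK → NOK → EUR → SEK:
SEK 5,233,000.00 ÷ 1.0266 (buy NOK at ask) = NOK 5,097,408.92
NOK 5,097,408.92 ÷ 11.864 (buy EUR at ask) = EUR 429,653.48
EUR 429,653.48 × 12.152 (sell EUR at bid) = SEK 5,221,149.13

Net result: SEK -11,850.87 (no profitable arbitrage after spreads)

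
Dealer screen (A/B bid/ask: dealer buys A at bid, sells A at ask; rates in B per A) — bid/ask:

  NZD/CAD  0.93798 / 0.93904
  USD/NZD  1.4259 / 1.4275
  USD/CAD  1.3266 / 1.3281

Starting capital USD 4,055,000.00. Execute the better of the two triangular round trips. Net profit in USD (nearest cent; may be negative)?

Net profit: USD 28,595.62

Best loop USD → NZD → CAD → USD:
USD 4,055,000.00 × 1.4259 (sell USD at bid) = NZD 5,782,024.50
NZD 5,782,024.50 × 0.93798 (sell NZD at bid) = CAD 5,423,423.34
CAD 5,423,423.34 ÷ 1.3281 (buy USD at ask) = USD 4,083,595.62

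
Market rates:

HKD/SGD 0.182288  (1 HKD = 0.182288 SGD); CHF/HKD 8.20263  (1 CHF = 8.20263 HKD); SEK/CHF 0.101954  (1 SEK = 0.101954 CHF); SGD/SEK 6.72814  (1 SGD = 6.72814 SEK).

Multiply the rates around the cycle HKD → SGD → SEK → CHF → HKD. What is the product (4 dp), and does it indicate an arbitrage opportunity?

Around HKD → SGD → SEK → CHF → HKD: 1 × 0.182288 × 6.72814 × 0.101954 × 8.20263 = 1.025677
Product > 1; profitable direction is HKD → SGD → SEK → CHF → HKD.

1.0257 (arbitrage exists)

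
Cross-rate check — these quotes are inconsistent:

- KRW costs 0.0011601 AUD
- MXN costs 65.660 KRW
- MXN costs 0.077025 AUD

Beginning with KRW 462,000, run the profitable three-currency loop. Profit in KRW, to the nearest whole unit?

Profitable loop is KRW → MXN → AUD → KRW:
KRW 462,000 ÷ 65.660 = MXN 7,036.25
MXN 7,036.25 × 0.077025 = AUD 541.97
AUD 541.97 ÷ 0.0011601 = KRW 467,173
Profit = KRW 467,173 − KRW 462,000

Profit: KRW 5,173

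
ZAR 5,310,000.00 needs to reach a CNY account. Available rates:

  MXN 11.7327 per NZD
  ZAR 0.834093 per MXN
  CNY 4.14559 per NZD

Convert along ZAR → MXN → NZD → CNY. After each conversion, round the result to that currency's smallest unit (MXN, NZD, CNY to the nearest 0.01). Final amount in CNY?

ZAR 5,310,000.00 ÷ 0.834093 = MXN 6,366,196.58
MXN 6,366,196.58 ÷ 11.7327 = NZD 542,602.86
NZD 542,602.86 × 4.14559 = CNY 2,249,408.99

CNY 2,249,408.99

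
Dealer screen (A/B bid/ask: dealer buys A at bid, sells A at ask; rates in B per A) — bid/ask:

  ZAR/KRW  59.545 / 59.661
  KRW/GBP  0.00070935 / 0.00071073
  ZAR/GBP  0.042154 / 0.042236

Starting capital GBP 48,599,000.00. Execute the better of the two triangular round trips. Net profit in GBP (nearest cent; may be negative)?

Best loop GBP → ZAR → KRW → GBP:
GBP 48,599,000.00 ÷ 0.042236 (buy ZAR at ask) = ZAR 1,150,653,470.97
ZAR 1,150,653,470.97 × 59.545 (sell ZAR at bid) = KRW 68,515,660,929
KRW 68,515,660,929 × 0.00070935 (sell KRW at bid) = GBP 48,601,584.08

Net profit: GBP 2,584.08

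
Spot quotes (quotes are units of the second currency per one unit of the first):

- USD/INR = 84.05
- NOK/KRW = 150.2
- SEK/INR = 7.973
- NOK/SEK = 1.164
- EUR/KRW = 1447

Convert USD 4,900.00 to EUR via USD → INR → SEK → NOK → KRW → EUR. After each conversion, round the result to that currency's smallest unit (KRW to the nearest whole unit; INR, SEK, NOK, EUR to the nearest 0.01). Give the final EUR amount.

EUR 4,606.39

USD 4,900.00 × 84.05 = INR 411,845.00
INR 411,845.00 ÷ 7.973 = SEK 51,654.96
SEK 51,654.96 ÷ 1.164 = NOK 44,377.11
NOK 44,377.11 × 150.2 = KRW 6,665,442
KRW 6,665,442 ÷ 1447 = EUR 4,606.39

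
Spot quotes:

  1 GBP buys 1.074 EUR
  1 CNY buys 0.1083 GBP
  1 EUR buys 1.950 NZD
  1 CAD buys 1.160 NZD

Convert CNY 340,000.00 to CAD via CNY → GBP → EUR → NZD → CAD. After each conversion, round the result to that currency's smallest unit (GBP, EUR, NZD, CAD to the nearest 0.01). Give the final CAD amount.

CAD 66,479.59

CNY 340,000.00 × 0.1083 = GBP 36,822.00
GBP 36,822.00 × 1.074 = EUR 39,546.83
EUR 39,546.83 × 1.950 = NZD 77,116.32
NZD 77,116.32 ÷ 1.160 = CAD 66,479.59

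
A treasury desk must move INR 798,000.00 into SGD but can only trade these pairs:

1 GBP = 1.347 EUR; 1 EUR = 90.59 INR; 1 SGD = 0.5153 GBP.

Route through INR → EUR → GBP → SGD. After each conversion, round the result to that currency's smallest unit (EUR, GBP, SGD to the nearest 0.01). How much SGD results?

INR 798,000.00 ÷ 90.59 = EUR 8,808.92
EUR 8,808.92 ÷ 1.347 = GBP 6,539.66
GBP 6,539.66 ÷ 0.5153 = SGD 12,690.98

SGD 12,690.98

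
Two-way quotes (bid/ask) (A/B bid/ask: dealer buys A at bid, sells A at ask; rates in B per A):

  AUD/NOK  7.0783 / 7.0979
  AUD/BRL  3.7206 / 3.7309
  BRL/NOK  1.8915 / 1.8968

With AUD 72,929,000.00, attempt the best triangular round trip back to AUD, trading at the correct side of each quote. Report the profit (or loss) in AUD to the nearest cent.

Net profit: AUD 15,755.73

Best loop AUD → NOK → BRL → AUD:
AUD 72,929,000.00 × 7.0783 (sell AUD at bid) = NOK 516,213,340.70
NOK 516,213,340.70 ÷ 1.8968 (buy BRL at ask) = BRL 272,149,589.15
BRL 272,149,589.15 ÷ 3.7309 (buy AUD at ask) = AUD 72,944,755.73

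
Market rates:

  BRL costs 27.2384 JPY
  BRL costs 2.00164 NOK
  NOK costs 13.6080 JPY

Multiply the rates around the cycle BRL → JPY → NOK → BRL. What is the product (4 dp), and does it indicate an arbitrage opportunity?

1.0000 (no arbitrage)

Around BRL → JPY → NOK → BRL: 1 × 27.2384 ÷ 13.6080 ÷ 2.00164 = 1.000003
Product ≈ 1 (deviation 0.000%, within rounding noise).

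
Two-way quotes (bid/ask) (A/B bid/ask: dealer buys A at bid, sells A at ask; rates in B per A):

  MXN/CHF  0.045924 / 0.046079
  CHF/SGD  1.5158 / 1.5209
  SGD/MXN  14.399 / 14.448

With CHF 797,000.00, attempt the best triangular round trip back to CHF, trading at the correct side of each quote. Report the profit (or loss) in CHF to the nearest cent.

Net profit: CHF 1,862.92

Best loop CHF → SGD → MXN → CHF:
CHF 797,000.00 × 1.5158 (sell CHF at bid) = SGD 1,208,092.60
SGD 1,208,092.60 × 14.399 (sell SGD at bid) = MXN 17,395,325.35
MXN 17,395,325.35 × 0.045924 (sell MXN at bid) = CHF 798,862.92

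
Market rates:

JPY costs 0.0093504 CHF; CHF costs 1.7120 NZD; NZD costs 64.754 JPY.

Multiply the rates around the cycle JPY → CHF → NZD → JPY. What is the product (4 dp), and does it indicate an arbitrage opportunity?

Around JPY → CHF → NZD → JPY: 1 × 0.0093504 × 1.7120 × 64.754 = 1.036575
Product > 1; profitable direction is JPY → CHF → NZD → JPY.

1.0366 (arbitrage exists)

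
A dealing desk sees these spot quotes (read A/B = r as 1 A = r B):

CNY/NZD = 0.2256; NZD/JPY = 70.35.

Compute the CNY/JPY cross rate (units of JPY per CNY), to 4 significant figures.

1 CNY × 0.2256 = 0.2256 NZD
0.2256 NZD × 70.35 = 15.871 JPY

CNY/JPY = 15.87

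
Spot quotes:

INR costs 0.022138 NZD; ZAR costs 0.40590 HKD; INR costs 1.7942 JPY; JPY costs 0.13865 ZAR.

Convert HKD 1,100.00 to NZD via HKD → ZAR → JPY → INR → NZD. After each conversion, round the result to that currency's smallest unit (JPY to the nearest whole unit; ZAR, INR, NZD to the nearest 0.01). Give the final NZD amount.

NZD 241.17

HKD 1,100.00 ÷ 0.40590 = ZAR 2,710.03
ZAR 2,710.03 ÷ 0.13865 = JPY 19,546
JPY 19,546 ÷ 1.7942 = INR 10,893.99
INR 10,893.99 × 0.022138 = NZD 241.17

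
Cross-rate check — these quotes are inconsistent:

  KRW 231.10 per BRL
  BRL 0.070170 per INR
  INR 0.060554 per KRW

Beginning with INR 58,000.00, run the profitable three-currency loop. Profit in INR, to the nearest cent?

Profitable loop is INR → KRW → BRL → INR:
INR 58,000.00 ÷ 0.060554 = KRW 957,823
KRW 957,823 ÷ 231.10 = BRL 4,144.62
BRL 4,144.62 ÷ 0.070170 = INR 59,065.48
Profit = INR 59,065.48 − INR 58,000.00

Profit: INR 1,065.48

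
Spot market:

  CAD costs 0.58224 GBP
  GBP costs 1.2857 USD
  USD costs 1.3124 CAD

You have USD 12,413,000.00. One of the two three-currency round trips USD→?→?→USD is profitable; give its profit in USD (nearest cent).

Profit: USD 221,813.96

Profitable loop is USD → GBP → CAD → USD:
USD 12,413,000.00 ÷ 1.2857 = GBP 9,654,662.83
GBP 9,654,662.83 ÷ 0.58224 = CAD 16,581,929.84
CAD 16,581,929.84 ÷ 1.3124 = USD 12,634,813.96
Profit = USD 12,634,813.96 − USD 12,413,000.00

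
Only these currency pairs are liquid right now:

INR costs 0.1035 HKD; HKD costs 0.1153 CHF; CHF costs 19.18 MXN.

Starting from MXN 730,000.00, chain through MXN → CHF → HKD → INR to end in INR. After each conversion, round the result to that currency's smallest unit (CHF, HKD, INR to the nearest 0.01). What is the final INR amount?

INR 3,189,367.83

MXN 730,000.00 ÷ 19.18 = CHF 38,060.48
CHF 38,060.48 ÷ 0.1153 = HKD 330,099.57
HKD 330,099.57 ÷ 0.1035 = INR 3,189,367.83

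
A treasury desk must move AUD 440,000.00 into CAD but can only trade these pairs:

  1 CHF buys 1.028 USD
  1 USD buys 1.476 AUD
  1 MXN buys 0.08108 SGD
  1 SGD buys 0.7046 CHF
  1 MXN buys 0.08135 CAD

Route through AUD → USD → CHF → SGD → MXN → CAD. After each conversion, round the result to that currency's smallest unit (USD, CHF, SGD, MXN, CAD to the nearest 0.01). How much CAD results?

AUD 440,000.00 ÷ 1.476 = USD 298,102.98
USD 298,102.98 ÷ 1.028 = CHF 289,983.44
CHF 289,983.44 ÷ 0.7046 = SGD 411,557.54
SGD 411,557.54 ÷ 0.08108 = MXN 5,075,944.01
MXN 5,075,944.01 × 0.08135 = CAD 412,928.05

CAD 412,928.05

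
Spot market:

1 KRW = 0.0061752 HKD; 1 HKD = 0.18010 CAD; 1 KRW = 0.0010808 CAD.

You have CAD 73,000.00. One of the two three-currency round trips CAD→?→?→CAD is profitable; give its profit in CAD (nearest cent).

Profit: CAD 2,117.70

Profitable loop is CAD → KRW → HKD → CAD:
CAD 73,000.00 ÷ 0.0010808 = KRW 67,542,561
KRW 67,542,561 × 0.0061752 = HKD 417,088.82
HKD 417,088.82 × 0.18010 = CAD 75,117.70
Profit = CAD 75,117.70 − CAD 73,000.00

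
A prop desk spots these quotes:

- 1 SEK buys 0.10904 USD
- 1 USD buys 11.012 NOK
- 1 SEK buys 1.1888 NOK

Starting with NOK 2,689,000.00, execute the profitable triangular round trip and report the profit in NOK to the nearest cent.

Profitable loop is NOK → SEK → USD → NOK:
NOK 2,689,000.00 ÷ 1.1888 = SEK 2,261,944.82
SEK 2,261,944.82 × 0.10904 = USD 246,642.46
USD 246,642.46 × 11.012 = NOK 2,716,026.80
Profit = NOK 2,716,026.80 − NOK 2,689,000.00

Profit: NOK 27,026.80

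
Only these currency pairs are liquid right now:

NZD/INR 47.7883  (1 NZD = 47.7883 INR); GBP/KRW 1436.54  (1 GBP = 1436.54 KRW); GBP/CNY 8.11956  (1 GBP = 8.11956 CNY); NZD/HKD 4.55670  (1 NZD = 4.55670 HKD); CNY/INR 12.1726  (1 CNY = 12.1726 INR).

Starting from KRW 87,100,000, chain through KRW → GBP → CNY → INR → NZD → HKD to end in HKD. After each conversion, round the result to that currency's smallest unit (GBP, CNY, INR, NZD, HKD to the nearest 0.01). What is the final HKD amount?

KRW 87,100,000 ÷ 1436.54 = GBP 60,631.80
GBP 60,631.80 × 8.11956 = CNY 492,303.54
CNY 492,303.54 × 12.1726 = INR 5,992,614.07
INR 5,992,614.07 ÷ 47.7883 = NZD 125,399.19
NZD 125,399.19 × 4.55670 = HKD 571,406.49

HKD 571,406.49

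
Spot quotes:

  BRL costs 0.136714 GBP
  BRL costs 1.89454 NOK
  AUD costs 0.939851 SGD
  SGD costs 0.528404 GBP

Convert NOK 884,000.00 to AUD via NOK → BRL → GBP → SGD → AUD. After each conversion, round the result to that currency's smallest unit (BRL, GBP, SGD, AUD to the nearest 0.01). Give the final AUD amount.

NOK 884,000.00 ÷ 1.89454 = BRL 466,604.03
BRL 466,604.03 × 0.136714 = GBP 63,791.30
GBP 63,791.30 ÷ 0.528404 = SGD 120,724.48
SGD 120,724.48 ÷ 0.939851 = AUD 128,450.66

AUD 128,450.66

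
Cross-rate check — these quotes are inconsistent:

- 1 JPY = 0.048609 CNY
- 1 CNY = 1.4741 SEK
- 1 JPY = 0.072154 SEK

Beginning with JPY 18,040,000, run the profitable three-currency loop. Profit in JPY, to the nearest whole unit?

Profit: JPY 125,749

Profitable loop is JPY → SEK → CNY → JPY:
JPY 18,040,000 × 0.072154 = SEK 1,301,658.16
SEK 1,301,658.16 ÷ 1.4741 = CNY 883,018.90
CNY 883,018.90 ÷ 0.048609 = JPY 18,165,749
Profit = JPY 18,165,749 − JPY 18,040,000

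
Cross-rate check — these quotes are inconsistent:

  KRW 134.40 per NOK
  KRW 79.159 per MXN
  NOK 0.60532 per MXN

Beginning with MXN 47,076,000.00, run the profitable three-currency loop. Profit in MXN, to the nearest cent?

Profit: MXN 1,305,969.92

Profitable loop is MXN → NOK → KRW → MXN:
MXN 47,076,000.00 × 0.60532 = NOK 28,496,044.32
NOK 28,496,044.32 × 134.40 = KRW 3,829,868,357
KRW 3,829,868,357 ÷ 79.159 = MXN 48,381,969.92
Profit = MXN 48,381,969.92 − MXN 47,076,000.00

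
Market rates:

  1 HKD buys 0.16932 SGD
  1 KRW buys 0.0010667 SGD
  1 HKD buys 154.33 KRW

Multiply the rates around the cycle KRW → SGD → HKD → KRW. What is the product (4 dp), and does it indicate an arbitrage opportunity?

0.9723 (arbitrage exists)

Around KRW → SGD → HKD → KRW: 1 × 0.0010667 ÷ 0.16932 × 154.33 = 0.972264
Product < 1; profitable direction is KRW → HKD → SGD → KRW.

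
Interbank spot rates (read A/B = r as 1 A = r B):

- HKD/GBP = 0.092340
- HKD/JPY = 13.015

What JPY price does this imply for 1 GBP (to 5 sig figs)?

1 GBP ÷ 0.092340 = 10.8295 HKD
10.8295 HKD × 13.015 = 140.947 JPY

GBP/JPY = 140.95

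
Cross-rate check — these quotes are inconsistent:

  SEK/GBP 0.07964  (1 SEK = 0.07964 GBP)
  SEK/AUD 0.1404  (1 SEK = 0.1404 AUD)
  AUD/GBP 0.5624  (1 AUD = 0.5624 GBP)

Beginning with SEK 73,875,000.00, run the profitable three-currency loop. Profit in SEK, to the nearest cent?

Profit: SEK 635,302.31

Profitable loop is SEK → GBP → AUD → SEK:
SEK 73,875,000.00 × 0.07964 = GBP 5,883,405.00
GBP 5,883,405.00 ÷ 0.5624 = AUD 10,461,246.44
AUD 10,461,246.44 ÷ 0.1404 = SEK 74,510,302.31
Profit = SEK 74,510,302.31 − SEK 73,875,000.00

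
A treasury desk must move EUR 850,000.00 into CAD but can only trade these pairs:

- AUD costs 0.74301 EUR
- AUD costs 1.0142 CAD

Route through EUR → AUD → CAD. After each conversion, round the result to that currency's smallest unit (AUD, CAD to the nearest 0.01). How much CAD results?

EUR 850,000.00 ÷ 0.74301 = AUD 1,143,995.37
AUD 1,143,995.37 × 1.0142 = CAD 1,160,240.10

CAD 1,160,240.10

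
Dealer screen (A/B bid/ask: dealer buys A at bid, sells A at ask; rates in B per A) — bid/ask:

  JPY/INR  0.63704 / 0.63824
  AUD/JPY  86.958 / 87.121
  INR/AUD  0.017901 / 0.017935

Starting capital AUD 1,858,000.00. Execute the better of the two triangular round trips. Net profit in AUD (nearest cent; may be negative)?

Net profit: AUD 5,105.54

Best loop AUD → INR → JPY → AUD:
AUD 1,858,000.00 ÷ 0.017935 (buy INR at ask) = INR 103,596,320.04
INR 103,596,320.04 ÷ 0.63824 (buy JPY at ask) = JPY 162,315,618
JPY 162,315,618 ÷ 87.121 (buy AUD at ask) = AUD 1,863,105.54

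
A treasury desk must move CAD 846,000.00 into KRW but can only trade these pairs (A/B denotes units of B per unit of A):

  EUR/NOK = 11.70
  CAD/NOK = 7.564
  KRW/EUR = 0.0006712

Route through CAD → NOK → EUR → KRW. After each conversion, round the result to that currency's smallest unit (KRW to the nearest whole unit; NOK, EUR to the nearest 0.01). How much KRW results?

CAD 846,000.00 × 7.564 = NOK 6,399,144.00
NOK 6,399,144.00 ÷ 11.70 = EUR 546,935.38
EUR 546,935.38 ÷ 0.0006712 = KRW 814,862,008

KRW 814,862,008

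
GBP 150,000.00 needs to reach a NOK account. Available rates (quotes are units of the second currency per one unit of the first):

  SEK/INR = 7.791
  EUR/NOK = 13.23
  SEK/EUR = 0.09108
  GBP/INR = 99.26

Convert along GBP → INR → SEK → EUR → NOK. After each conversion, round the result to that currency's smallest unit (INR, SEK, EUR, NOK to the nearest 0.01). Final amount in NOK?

GBP 150,000.00 × 99.26 = INR 14,889,000.00
INR 14,889,000.00 ÷ 7.791 = SEK 1,911,051.21
SEK 1,911,051.21 × 0.09108 = EUR 174,058.54
EUR 174,058.54 × 13.23 = NOK 2,302,794.48

NOK 2,302,794.48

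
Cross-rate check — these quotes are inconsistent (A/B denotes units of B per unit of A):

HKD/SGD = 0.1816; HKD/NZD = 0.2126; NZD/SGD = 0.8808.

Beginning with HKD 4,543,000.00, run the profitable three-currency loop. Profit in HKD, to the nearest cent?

Profit: HKD 141,545.47

Profitable loop is HKD → NZD → SGD → HKD:
HKD 4,543,000.00 × 0.2126 = NZD 965,841.80
NZD 965,841.80 × 0.8808 = SGD 850,713.46
SGD 850,713.46 ÷ 0.1816 = HKD 4,684,545.47
Profit = HKD 4,684,545.47 − HKD 4,543,000.00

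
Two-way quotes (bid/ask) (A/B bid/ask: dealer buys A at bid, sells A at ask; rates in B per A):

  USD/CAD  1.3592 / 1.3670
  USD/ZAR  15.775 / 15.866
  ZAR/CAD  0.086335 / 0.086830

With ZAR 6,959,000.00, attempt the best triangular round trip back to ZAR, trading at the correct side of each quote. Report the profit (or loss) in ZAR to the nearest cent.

Net result: ZAR -25,786.35 (no profitable arbitrage after spreads)

Best loop ZAR → CAD → USD → ZAR:
ZAR 6,959,000.00 × 0.086335 (sell ZAR at bid) = CAD 600,805.27
CAD 600,805.27 ÷ 1.3670 (buy USD at ask) = USD 439,506.41
USD 439,506.41 × 15.775 (sell USD at bid) = ZAR 6,933,213.65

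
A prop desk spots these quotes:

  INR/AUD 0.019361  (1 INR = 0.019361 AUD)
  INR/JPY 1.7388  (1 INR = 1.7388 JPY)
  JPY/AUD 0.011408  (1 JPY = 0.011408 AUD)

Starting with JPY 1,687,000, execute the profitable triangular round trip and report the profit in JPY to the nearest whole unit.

Profit: JPY 41,409

Profitable loop is JPY → AUD → INR → JPY:
JPY 1,687,000 × 0.011408 = AUD 19,245.30
AUD 19,245.30 ÷ 0.019361 = INR 994,023.86
INR 994,023.86 × 1.7388 = JPY 1,728,409
Profit = JPY 1,728,409 − JPY 1,687,000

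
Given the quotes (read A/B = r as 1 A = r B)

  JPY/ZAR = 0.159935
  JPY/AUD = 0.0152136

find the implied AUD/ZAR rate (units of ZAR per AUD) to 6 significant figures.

1 AUD ÷ 0.0152136 = 65.7307 JPY
65.7307 JPY × 0.159935 = 10.5126 ZAR

AUD/ZAR = 10.5126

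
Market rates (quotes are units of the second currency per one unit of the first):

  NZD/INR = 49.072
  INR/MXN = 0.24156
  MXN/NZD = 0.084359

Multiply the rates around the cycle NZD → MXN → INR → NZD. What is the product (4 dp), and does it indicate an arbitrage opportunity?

1.0000 (no arbitrage)

Around NZD → MXN → INR → NZD: 1 ÷ 0.084359 ÷ 0.24156 ÷ 49.072 = 1.000023
Product ≈ 1 (deviation 0.002%, within rounding noise).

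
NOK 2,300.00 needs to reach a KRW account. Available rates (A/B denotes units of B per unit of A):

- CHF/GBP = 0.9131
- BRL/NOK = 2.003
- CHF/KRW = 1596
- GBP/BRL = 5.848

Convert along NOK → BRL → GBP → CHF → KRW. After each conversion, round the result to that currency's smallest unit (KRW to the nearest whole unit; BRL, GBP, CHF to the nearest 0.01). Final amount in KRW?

NOK 2,300.00 ÷ 2.003 = BRL 1,148.28
BRL 1,148.28 ÷ 5.848 = GBP 196.35
GBP 196.35 ÷ 0.9131 = CHF 215.04
CHF 215.04 × 1596 = KRW 343,204

KRW 343,204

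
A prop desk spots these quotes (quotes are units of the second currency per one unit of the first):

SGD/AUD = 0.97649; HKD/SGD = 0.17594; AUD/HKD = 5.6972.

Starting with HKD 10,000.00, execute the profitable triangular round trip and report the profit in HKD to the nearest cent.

Profitable loop is HKD → AUD → SGD → HKD:
HKD 10,000.00 ÷ 5.6972 = AUD 1,755.25
AUD 1,755.25 ÷ 0.97649 = SGD 1,797.51
SGD 1,797.51 ÷ 0.17594 = HKD 10,216.59
Profit = HKD 10,216.59 − HKD 10,000.00

Profit: HKD 216.59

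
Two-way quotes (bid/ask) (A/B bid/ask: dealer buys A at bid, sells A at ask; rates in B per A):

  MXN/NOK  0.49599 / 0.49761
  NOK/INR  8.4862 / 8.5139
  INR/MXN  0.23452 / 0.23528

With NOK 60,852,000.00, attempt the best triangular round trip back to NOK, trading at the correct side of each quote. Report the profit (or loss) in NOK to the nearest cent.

Best loop NOK → MXN → INR → NOK:
NOK 60,852,000.00 ÷ 0.49761 (buy MXN at ask) = MXN 122,288,539.22
MXN 122,288,539.22 ÷ 0.23528 (buy INR at ask) = INR 519,757,477.12
INR 519,757,477.12 ÷ 8.5139 (buy NOK at ask) = NOK 61,048,106.87

Net profit: NOK 196,106.87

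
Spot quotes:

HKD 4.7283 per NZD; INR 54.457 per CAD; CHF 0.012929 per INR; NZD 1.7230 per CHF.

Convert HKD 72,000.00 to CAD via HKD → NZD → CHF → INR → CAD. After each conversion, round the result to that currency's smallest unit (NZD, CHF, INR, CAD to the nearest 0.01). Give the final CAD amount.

CAD 12,552.31

HKD 72,000.00 ÷ 4.7283 = NZD 15,227.46
NZD 15,227.46 ÷ 1.7230 = CHF 8,837.76
CHF 8,837.76 ÷ 0.012929 = INR 683,560.99
INR 683,560.99 ÷ 54.457 = CAD 12,552.31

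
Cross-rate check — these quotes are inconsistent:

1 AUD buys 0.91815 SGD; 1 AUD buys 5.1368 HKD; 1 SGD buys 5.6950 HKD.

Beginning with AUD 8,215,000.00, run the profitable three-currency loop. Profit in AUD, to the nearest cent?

Profitable loop is AUD → SGD → HKD → AUD:
AUD 8,215,000.00 × 0.91815 = SGD 7,542,602.25
SGD 7,542,602.25 × 5.6950 = HKD 42,955,119.81
HKD 42,955,119.81 ÷ 5.1368 = AUD 8,362,233.26
Profit = AUD 8,362,233.26 − AUD 8,215,000.00

Profit: AUD 147,233.26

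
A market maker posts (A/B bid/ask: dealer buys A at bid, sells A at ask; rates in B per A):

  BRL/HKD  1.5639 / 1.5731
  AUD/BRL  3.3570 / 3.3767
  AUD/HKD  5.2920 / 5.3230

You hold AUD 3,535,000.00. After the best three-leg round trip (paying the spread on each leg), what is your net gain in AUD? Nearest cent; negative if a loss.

Best loop AUD → HKD → BRL → AUD:
AUD 3,535,000.00 × 5.2920 (sell AUD at bid) = HKD 18,707,220.00
HKD 18,707,220.00 ÷ 1.5731 (buy BRL at ask) = BRL 11,891,945.84
BRL 11,891,945.84 ÷ 3.3767 (buy AUD at ask) = AUD 3,521,765.58

Net result: AUD -13,234.42 (no profitable arbitrage after spreads)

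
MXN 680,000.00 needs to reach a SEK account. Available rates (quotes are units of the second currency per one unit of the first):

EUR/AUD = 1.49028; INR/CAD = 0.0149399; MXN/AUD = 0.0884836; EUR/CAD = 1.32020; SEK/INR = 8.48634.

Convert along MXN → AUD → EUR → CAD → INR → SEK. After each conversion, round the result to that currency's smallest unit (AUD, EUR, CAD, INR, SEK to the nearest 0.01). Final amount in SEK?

SEK 420,412.35

MXN 680,000.00 × 0.0884836 = AUD 60,168.85
AUD 60,168.85 ÷ 1.49028 = EUR 40,374.19
EUR 40,374.19 × 1.32020 = CAD 53,302.01
CAD 53,302.01 ÷ 0.0149399 = INR 3,567,762.17
INR 3,567,762.17 ÷ 8.48634 = SEK 420,412.35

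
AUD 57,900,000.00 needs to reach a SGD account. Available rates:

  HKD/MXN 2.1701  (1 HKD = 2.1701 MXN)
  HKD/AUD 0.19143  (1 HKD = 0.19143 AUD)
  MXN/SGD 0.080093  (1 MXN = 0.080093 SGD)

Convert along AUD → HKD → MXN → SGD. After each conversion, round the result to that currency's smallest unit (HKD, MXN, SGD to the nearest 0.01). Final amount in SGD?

SGD 52,570,592.58

AUD 57,900,000.00 ÷ 0.19143 = HKD 302,460,429.40
HKD 302,460,429.40 × 2.1701 = MXN 656,369,377.84
MXN 656,369,377.84 × 0.080093 = SGD 52,570,592.58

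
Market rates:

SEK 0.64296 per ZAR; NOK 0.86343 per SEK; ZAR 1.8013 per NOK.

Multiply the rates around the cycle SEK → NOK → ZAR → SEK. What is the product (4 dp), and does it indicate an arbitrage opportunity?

1.0000 (no arbitrage)

Around SEK → NOK → ZAR → SEK: 1 × 0.86343 × 1.8013 × 0.64296 = 0.999993
Product ≈ 1 (deviation 0.001%, within rounding noise).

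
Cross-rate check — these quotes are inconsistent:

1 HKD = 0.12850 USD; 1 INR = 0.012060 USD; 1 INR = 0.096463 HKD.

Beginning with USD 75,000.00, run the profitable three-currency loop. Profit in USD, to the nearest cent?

Profitable loop is USD → INR → HKD → USD:
USD 75,000.00 ÷ 0.012060 = INR 6,218,905.47
INR 6,218,905.47 × 0.096463 = HKD 599,894.28
HKD 599,894.28 × 0.12850 = USD 77,086.41
Profit = USD 77,086.41 − USD 75,000.00

Profit: USD 2,086.41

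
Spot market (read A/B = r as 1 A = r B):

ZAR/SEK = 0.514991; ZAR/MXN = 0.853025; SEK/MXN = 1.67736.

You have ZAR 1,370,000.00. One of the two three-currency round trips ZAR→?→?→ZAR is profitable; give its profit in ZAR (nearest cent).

Profit: ZAR 17,345.82

Profitable loop is ZAR → SEK → MXN → ZAR:
ZAR 1,370,000.00 × 0.514991 = SEK 705,537.67
SEK 705,537.67 × 1.67736 = MXN 1,183,440.67
MXN 1,183,440.67 ÷ 0.853025 = ZAR 1,387,345.82
Profit = ZAR 1,387,345.82 − ZAR 1,370,000.00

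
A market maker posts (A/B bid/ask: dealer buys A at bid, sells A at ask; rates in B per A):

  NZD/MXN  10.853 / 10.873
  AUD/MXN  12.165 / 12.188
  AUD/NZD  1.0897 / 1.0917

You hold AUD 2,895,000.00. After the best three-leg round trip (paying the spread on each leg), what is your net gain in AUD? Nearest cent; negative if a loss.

Best loop AUD → MXN → NZD → AUD:
AUD 2,895,000.00 × 12.165 (sell AUD at bid) = MXN 35,217,675.00
MXN 35,217,675.00 ÷ 10.873 (buy NZD at ask) = NZD 3,239,002.58
NZD 3,239,002.58 ÷ 1.0917 (buy AUD at ask) = AUD 2,966,934.67

Net profit: AUD 71,934.67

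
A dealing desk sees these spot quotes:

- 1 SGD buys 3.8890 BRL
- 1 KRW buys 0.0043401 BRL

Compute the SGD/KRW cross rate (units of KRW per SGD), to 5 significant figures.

SGD/KRW = 896.06

1 SGD × 3.8890 = 3.889 BRL
3.889 BRL ÷ 0.0043401 = 896.062 KRW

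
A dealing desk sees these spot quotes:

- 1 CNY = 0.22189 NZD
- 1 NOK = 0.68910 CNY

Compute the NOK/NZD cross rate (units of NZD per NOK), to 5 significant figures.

1 NOK × 0.68910 = 0.6891 CNY
0.6891 CNY × 0.22189 = 0.152904 NZD

NOK/NZD = 0.15290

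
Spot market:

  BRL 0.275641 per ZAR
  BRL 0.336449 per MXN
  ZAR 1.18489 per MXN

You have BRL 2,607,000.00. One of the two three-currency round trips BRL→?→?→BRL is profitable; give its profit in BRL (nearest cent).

Profitable loop is BRL → ZAR → MXN → BRL:
BRL 2,607,000.00 ÷ 0.275641 = ZAR 9,457,954.37
ZAR 9,457,954.37 ÷ 1.18489 = MXN 7,982,137.05
MXN 7,982,137.05 × 0.336449 = BRL 2,685,582.03
Profit = BRL 2,685,582.03 − BRL 2,607,000.00

Profit: BRL 78,582.03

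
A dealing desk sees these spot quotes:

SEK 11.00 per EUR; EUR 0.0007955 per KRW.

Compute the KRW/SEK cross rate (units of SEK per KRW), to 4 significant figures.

KRW/SEK = 0.008750

1 KRW × 0.0007955 = 0.0007955 EUR
0.0007955 EUR × 11.00 = 0.0087505 SEK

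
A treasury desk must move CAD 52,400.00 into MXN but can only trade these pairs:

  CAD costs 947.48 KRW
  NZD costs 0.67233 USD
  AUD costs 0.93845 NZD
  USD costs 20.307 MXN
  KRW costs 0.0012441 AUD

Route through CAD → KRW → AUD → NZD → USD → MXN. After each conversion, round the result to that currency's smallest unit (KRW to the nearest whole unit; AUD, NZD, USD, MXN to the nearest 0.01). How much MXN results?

MXN 791,399.94

CAD 52,400.00 × 947.48 = KRW 49,647,952
KRW 49,647,952 × 0.0012441 = AUD 61,767.02
AUD 61,767.02 × 0.93845 = NZD 57,965.26
NZD 57,965.26 × 0.67233 = USD 38,971.78
USD 38,971.78 × 20.307 = MXN 791,399.94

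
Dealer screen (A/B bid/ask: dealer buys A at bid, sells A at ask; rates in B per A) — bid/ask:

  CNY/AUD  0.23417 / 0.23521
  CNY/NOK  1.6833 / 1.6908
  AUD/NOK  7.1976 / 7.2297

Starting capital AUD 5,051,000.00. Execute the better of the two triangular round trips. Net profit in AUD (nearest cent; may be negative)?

Net result: AUD -15,946.46 (no profitable arbitrage after spreads)

Best loop AUD → NOK → CNY → AUD:
AUD 5,051,000.00 × 7.1976 (sell AUD at bid) = NOK 36,355,077.60
NOK 36,355,077.60 ÷ 1.6908 (buy CNY at ask) = CNY 21,501,701.92
CNY 21,501,701.92 × 0.23417 (sell CNY at bid) = AUD 5,035,053.54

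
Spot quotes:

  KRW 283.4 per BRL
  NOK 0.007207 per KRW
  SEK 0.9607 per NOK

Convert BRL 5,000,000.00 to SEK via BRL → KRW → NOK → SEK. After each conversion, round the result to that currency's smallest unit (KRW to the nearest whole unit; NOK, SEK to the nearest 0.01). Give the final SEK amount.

SEK 9,810,974.86

BRL 5,000,000.00 × 283.4 = KRW 1,417,000,000
KRW 1,417,000,000 × 0.007207 = NOK 10,212,319.00
NOK 10,212,319.00 × 0.9607 = SEK 9,810,974.86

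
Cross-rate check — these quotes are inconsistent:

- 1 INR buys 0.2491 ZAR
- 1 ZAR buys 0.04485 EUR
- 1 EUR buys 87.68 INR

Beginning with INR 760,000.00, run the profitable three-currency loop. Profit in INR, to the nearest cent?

Profit: INR 15,848.41

Profitable loop is INR → EUR → ZAR → INR:
INR 760,000.00 ÷ 87.68 = EUR 8,667.88
EUR 8,667.88 ÷ 0.04485 = ZAR 193,263.84
ZAR 193,263.84 ÷ 0.2491 = INR 775,848.41
Profit = INR 775,848.41 − INR 760,000.00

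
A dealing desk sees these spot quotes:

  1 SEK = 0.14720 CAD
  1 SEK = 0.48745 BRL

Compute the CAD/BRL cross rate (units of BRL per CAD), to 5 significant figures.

CAD/BRL = 3.3115

1 CAD ÷ 0.14720 = 6.79348 SEK
6.79348 SEK × 0.48745 = 3.31148 BRL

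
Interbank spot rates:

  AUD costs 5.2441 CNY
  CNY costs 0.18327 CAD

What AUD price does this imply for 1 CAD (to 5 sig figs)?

1 CAD ÷ 0.18327 = 5.45643 CNY
5.45643 CNY ÷ 5.2441 = 1.04049 AUD

CAD/AUD = 1.0405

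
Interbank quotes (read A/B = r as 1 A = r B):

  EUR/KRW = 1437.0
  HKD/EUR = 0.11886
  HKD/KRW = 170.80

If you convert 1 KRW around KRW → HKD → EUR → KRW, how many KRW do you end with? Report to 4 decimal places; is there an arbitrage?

1.0000 (no arbitrage)

Around KRW → HKD → EUR → KRW: 1 ÷ 170.80 × 0.11886 × 1437.0 = 1.000011
Product ≈ 1 (deviation 0.001%, within rounding noise).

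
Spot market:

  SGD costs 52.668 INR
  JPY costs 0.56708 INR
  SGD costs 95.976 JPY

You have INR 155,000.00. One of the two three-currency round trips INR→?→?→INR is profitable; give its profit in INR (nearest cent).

Profit: INR 5,173.94

Profitable loop is INR → SGD → JPY → INR:
INR 155,000.00 ÷ 52.668 = SGD 2,942.96
SGD 2,942.96 × 95.976 = JPY 282,454
JPY 282,454 × 0.56708 = INR 160,173.94
Profit = INR 160,173.94 − INR 155,000.00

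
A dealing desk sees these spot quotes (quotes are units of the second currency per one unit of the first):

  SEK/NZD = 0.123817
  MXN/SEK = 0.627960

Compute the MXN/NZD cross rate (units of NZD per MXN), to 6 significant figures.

1 MXN × 0.627960 = 0.62796 SEK
0.62796 SEK × 0.123817 = 0.0777521 NZD

MXN/NZD = 0.0777521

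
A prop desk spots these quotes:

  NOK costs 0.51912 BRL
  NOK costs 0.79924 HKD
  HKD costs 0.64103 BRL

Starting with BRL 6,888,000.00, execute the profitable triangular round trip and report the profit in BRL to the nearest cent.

Profitable loop is BRL → HKD → NOK → BRL:
BRL 6,888,000.00 ÷ 0.64103 = HKD 10,745,206.93
HKD 10,745,206.93 ÷ 0.79924 = NOK 13,444,280.73
NOK 13,444,280.73 × 0.51912 = BRL 6,979,195.01
Profit = BRL 6,979,195.01 − BRL 6,888,000.00

Profit: BRL 91,195.01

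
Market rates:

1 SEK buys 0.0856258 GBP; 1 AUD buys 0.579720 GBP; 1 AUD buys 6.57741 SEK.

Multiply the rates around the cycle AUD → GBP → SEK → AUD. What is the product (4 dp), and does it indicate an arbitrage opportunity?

1.0293 (arbitrage exists)

Around AUD → GBP → SEK → AUD: 1 × 0.579720 ÷ 0.0856258 ÷ 6.57741 = 1.029340
Product > 1; profitable direction is AUD → GBP → SEK → AUD.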